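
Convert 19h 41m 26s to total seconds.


Hours: 19 × 3600 = 68400
Minutes: 41 × 60 = 2460
Seconds: 26
Total = 68400 + 2460 + 26 = 70886

70886 seconds


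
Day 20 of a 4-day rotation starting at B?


Shifts: A, B, C, D
Start: B (index 1)
Day 20: (1 + 20 - 1) mod 4
= 20 mod 4
= 0
Index 0 → shift A

Shift A


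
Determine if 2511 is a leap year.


Rules: divisible by 4 AND (not by 100 OR by 400)
2511 ÷ 4 = 627 remainder 3 → not divisible by 4
Not divisible by 4 → not a leap year

No


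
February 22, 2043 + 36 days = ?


March 30, 2043

Start: February 22, 2043
Add 36 days
February 22 → March 1: 28 - 22 + 1 = 7 days (36 - 7 = 29 left)
March 1 + 29 = March 30, 2043


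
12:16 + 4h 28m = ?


16:44

Start: 736 minutes from midnight
Add: 268 minutes
Total: 1004 minutes
Hours: 1004 ÷ 60 = 16 remainder 44


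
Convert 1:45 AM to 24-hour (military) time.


01:45

Input: 1:45 AM
AM hour stays: 1


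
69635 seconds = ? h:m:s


19h 20m 35s

Hours: 69635 ÷ 3600 = 19 remainder 1235
Minutes: 1235 ÷ 60 = 20 remainder 35
Seconds: 35


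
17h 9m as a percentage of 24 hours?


0.7146 (71.46%)

Total minutes: 17×60 + 9 = 1029
Day = 24×60 = 1440 minutes
Fraction = 1029/1440 ≈ 0.7146
As a percentage: 1029/1440 × 100 ≈ 71.46%


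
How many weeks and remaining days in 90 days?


Weeks: 90 ÷ 7 = 12 remainder 6

12 weeks 6 days


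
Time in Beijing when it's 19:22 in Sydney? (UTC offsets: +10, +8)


17:22

Time difference = UTC+8 - UTC+10 = -2 hours
New hour = (19 -2) mod 24
= 17 mod 24 = 17
Minutes unchanged → 17:22


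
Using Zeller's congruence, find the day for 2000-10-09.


Zeller's congruence:
q=9, m=10, k=0, j=20
h = (9 + ⌊13×11/5⌋ + 0 + ⌊0/4⌋ + ⌊20/4⌋ - 2×20) mod 7
= (9 + 28 + 0 + 0 + 5 - 40) mod 7
= 2 mod 7 = 2
h=2 → Monday

Monday


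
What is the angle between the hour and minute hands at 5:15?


67.5°

Hour hand = 5×30 + 15×0.5 = 157.5°
Minute hand = 15×6 = 90°
Difference = |157.5 - 90| = 67.5°


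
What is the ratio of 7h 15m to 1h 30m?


Duration 1: 435 minutes
Duration 2: 90 minutes
Ratio = 435:90
GCD = 15
Simplified = 29:6
As a decimal: 29/6 ≈ 4.83

29:6 (4.83)


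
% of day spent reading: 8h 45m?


36.5%

Time: 525 minutes
Day: 1440 minutes
Percentage = (525/1440) × 100 ≈ 36.5%


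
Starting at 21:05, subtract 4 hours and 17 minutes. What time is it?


Start: 1265 minutes from midnight
Subtract: 257 minutes
Remaining: 1265 - 257 = 1008
Hours: 16, Minutes: 48

16:48


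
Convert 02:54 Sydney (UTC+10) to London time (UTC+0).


Time difference = UTC+0 - UTC+10 = -10 hours
New hour = (2 -10) mod 24
= -8 mod 24 = 16
Minutes unchanged → 16:54; -8 < 0 → previous day

16:54 (previous day)


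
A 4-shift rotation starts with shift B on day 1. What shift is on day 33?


Shifts: A, B, C, D
Start: B (index 1)
Day 33: (1 + 33 - 1) mod 4
= 33 mod 4
= 1
Index 1 → shift B

Shift B


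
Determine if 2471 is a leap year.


No

Rules: divisible by 4 AND (not by 100 OR by 400)
2471 ÷ 4 = 617 remainder 3 → not divisible by 4
Not divisible by 4 → not a leap year


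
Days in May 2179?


31 days

Month: May (month 5)
May has 31 days


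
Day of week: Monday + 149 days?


Start: Monday (index 0)
(0 + 149) mod 7
= 149 mod 7
= 2
Index 2 → Wednesday

Wednesday


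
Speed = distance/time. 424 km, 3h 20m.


127.2 km/h

Distance: 424 km
Time: 3h 20m = 200 min = 200/60 = 10/3 hours
Speed = 424 ÷ (10/3) = 424 × 3 / 10 = 1272/10 = 127.2 km/h


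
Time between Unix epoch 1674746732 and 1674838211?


Difference = 1674838211 - 1674746732 = 91479 seconds
In hours: 91479 / 3600 ≈ 25.4
In days: 91479 / 86400 ≈ 1.06

91479 seconds (25.4 hours / 1.06 days)


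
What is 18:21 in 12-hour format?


6:21 PM

Hour: 18
18 - 12 = 6 → PM


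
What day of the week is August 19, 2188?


Zeller's congruence:
q=19, m=8, k=88, j=21
h = (19 + ⌊13×9/5⌋ + 88 + ⌊88/4⌋ + ⌊21/4⌋ - 2×21) mod 7
= (19 + 23 + 88 + 22 + 5 - 42) mod 7
= 115 mod 7 = 3
h=3 → Tuesday

Tuesday


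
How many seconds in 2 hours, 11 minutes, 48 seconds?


7908 seconds

Hours: 2 × 3600 = 7200
Minutes: 11 × 60 = 660
Seconds: 48
Total = 7200 + 660 + 48 = 7908


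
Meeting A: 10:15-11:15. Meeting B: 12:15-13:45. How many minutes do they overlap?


0 minutes

Meeting A: 615-675 (in minutes from midnight)
Meeting B: 735-825
Overlap start = max(615, 735) = 735
Overlap end = min(675, 825) = 675
Overlap = max(0, 675 - 735) = 0 min


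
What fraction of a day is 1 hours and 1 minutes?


0.0424 (4.24%)

Total minutes: 1×60 + 1 = 61
Day = 24×60 = 1440 minutes
Fraction = 61/1440 ≈ 0.0424
As a percentage: 61/1440 × 100 ≈ 4.24%


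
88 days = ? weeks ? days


Weeks: 88 ÷ 7 = 12 remainder 4

12 weeks 4 days


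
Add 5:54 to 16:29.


Start: 989 minutes from midnight
Add: 354 minutes
Total: 1343 minutes
Hours: 1343 ÷ 60 = 22 remainder 23

22:23


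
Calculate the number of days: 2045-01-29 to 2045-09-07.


221 days

From January 29, 2045 to September 7, 2045
Rest of January 2045: 31 - 29 = 2
Full months: February 2045 28, March 31, April 30, May 31, June 30, July 31, August 31
Days into September 2045: 7
Total = 2 + 28 + 31 + 30 + 31 + 30 + 31 + 31 + 7 = 221 days


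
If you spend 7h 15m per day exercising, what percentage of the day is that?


Time: 435 minutes
Day: 1440 minutes
Percentage = (435/1440) × 100 ≈ 30.2%

30.2%


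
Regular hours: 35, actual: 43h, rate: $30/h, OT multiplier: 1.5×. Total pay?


$1410.00

Regular: 35h × $30 = $1050.00
Overtime: 43 - 35 = 8h
OT pay: 8h × $30 × 1.5 = $360.00
Total = $1050.00 + $360.00 = $1410.00


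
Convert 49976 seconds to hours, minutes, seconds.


Hours: 49976 ÷ 3600 = 13 remainder 3176
Minutes: 3176 ÷ 60 = 52 remainder 56
Seconds: 56

13h 52m 56s


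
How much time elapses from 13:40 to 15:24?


End time in minutes: 15×60 + 24 = 924
Start time in minutes: 13×60 + 40 = 820
Difference = 924 - 820 = 104 minutes
= 1 hours 44 minutes

1h 44m


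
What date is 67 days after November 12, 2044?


January 18, 2045

Start: November 12, 2044
Add 67 days
November 12 → December 1: 30 - 12 + 1 = 19 days (67 - 19 = 48 left)
December 1 → January 1: 31 - 1 + 1 = 31 days (48 - 31 = 17 left)
January 1 + 17 = January 18, 2045


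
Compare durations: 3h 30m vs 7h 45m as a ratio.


14:31 (0.45)

Duration 1: 210 minutes
Duration 2: 465 minutes
Ratio = 210:465
GCD = 15
Simplified = 14:31
As a decimal: 14/31 ≈ 0.45


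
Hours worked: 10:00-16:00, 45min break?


5h 15m (315 minutes)

Total time = (16×60+0) - (10×60+0)
= 960 - 600 = 360 min
Minus break: 360 - 45 = 315 min
= 5h 15m


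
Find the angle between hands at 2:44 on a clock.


178.0°

Hour hand = 2×30 + 44×0.5 = 82.0°
Minute hand = 44×6 = 264°
Difference = |82.0 - 264| = 182.0°
Since > 180°: 360 - 182.0 = 178.0°


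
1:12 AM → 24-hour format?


Input: 1:12 AM
AM hour stays: 1

01:12


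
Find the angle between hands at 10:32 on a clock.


Hour hand = 10×30 + 32×0.5 = 316.0°
Minute hand = 32×6 = 192°
Difference = |316.0 - 192| = 124.0°

124.0°


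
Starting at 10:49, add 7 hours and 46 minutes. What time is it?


18:35

Start: 649 minutes from midnight
Add: 466 minutes
Total: 1115 minutes
Hours: 1115 ÷ 60 = 18 remainder 35


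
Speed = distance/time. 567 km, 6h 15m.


Distance: 567 km
Time: 6h 15m = 375 min = 375/60 = 25/4 hours
Speed = 567 ÷ (25/4) = 567 × 4 / 25 = 2268/25 ≈ 90.7 km/h

90.7 km/h


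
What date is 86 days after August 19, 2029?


Start: August 19, 2029
Add 86 days
August 19 → September 1: 31 - 19 + 1 = 13 days (86 - 13 = 73 left)
September 1 → October 1: 30 - 1 + 1 = 30 days (73 - 30 = 43 left)
October 1 → November 1: 31 - 1 + 1 = 31 days (43 - 31 = 12 left)
November 1 + 12 = November 13, 2029

November 13, 2029


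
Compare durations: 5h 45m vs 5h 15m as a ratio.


23:21 (1.10)

Duration 1: 345 minutes
Duration 2: 315 minutes
Ratio = 345:315
GCD = 15
Simplified = 23:21
As a decimal: 23/21 ≈ 1.10


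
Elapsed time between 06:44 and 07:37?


End time in minutes: 7×60 + 37 = 457
Start time in minutes: 6×60 + 44 = 404
Difference = 457 - 404 = 53 minutes
= 0 hours 53 minutes

0h 53m


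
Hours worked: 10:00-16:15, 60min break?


Total time = (16×60+15) - (10×60+0)
= 975 - 600 = 375 min
Minus break: 375 - 60 = 315 min
= 5h 15m

5h 15m (315 minutes)


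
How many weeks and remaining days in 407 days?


58 weeks 1 days

Weeks: 407 ÷ 7 = 58 remainder 1


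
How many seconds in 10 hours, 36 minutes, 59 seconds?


Hours: 10 × 3600 = 36000
Minutes: 36 × 60 = 2160
Seconds: 59
Total = 36000 + 2160 + 59 = 38219

38219 seconds


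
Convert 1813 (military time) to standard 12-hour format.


Hour: 18
18 - 12 = 6 → PM

6:13 PM


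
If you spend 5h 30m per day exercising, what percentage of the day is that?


Time: 330 minutes
Day: 1440 minutes
Percentage = (330/1440) × 100 ≈ 22.9%

22.9%


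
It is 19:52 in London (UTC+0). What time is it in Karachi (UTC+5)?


00:52 (next day)

Time difference = UTC+5 - UTC+0 = +5 hours
New hour = (19 + 5) mod 24
= 24 mod 24 = 0
Minutes unchanged → 00:52; 24 ≥ 24 → next day


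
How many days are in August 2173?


Month: August (month 8)
August has 31 days

31 days


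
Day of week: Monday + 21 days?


Monday

Start: Monday (index 0)
(0 + 21) mod 7
= 21 mod 7
= 0
Index 0 → Monday


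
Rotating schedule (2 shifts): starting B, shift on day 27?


Shifts: A, B
Start: B (index 1)
Day 27: (1 + 27 - 1) mod 2
= 27 mod 2
= 1
Index 1 → shift B

Shift B


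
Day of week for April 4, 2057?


Wednesday

Zeller's congruence:
q=4, m=4, k=57, j=20
h = (4 + ⌊13×5/5⌋ + 57 + ⌊57/4⌋ + ⌊20/4⌋ - 2×20) mod 7
= (4 + 13 + 57 + 14 + 5 - 40) mod 7
= 53 mod 7 = 4
h=4 → Wednesday


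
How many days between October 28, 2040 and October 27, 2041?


From October 28, 2040 to October 27, 2041
Rest of October 2040: 31 - 28 = 3
Full months: November 30, December 31, January 31, February 2041 28, March 31, April 30, May 31, June 30, July 31, August 31, September 30
Days into October 2041: 27
Total = 3 + 30 + 31 + 31 + 28 + 31 + 30 + 31 + 30 + 31 + 31 + 30 + 27 = 364 days

364 days


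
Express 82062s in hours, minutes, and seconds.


Hours: 82062 ÷ 3600 = 22 remainder 2862
Minutes: 2862 ÷ 60 = 47 remainder 42
Seconds: 42

22h 47m 42s


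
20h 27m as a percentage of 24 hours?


Total minutes: 20×60 + 27 = 1227
Day = 24×60 = 1440 minutes
Fraction = 1227/1440 ≈ 0.8521
As a percentage: 1227/1440 × 100 ≈ 85.21%

0.8521 (85.21%)


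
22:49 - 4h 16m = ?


18:33

Start: 1369 minutes from midnight
Subtract: 256 minutes
Remaining: 1369 - 256 = 1113
Hours: 18, Minutes: 33


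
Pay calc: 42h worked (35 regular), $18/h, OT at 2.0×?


$882.00

Regular: 35h × $18 = $630.00
Overtime: 42 - 35 = 7h
OT pay: 7h × $18 × 2.0 = $252.00
Total = $630.00 + $252.00 = $882.00


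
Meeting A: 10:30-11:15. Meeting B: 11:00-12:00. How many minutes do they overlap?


15 minutes

Meeting A: 630-675 (in minutes from midnight)
Meeting B: 660-720
Overlap start = max(630, 660) = 660
Overlap end = min(675, 720) = 675
Overlap = max(0, 675 - 660) = 15 min


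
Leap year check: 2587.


Rules: divisible by 4 AND (not by 100 OR by 400)
2587 ÷ 4 = 646 remainder 3 → not divisible by 4
Not divisible by 4 → not a leap year

No


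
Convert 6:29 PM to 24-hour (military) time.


18:29

Input: 6:29 PM
PM: 6 + 12 = 18


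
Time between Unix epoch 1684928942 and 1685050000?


121058 seconds (33.6 hours / 1.40 days)

Difference = 1685050000 - 1684928942 = 121058 seconds
In hours: 121058 / 3600 ≈ 33.6
In days: 121058 / 86400 ≈ 1.40


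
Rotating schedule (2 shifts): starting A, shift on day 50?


Shift B

Shifts: A, B
Start: A (index 0)
Day 50: (0 + 50 - 1) mod 2
= 49 mod 2
= 1
Index 1 → shift B


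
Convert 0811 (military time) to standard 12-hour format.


Hour: 8
8 < 12 → AM

8:11 AM


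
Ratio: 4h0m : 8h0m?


1:2 (0.50)

Duration 1: 240 minutes
Duration 2: 480 minutes
Ratio = 240:480
GCD = 240
Simplified = 1:2
As a decimal: 1/2 = 0.50


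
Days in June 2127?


Month: June (month 6)
June has 30 days

30 days


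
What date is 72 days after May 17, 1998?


Start: May 17, 1998
Add 72 days
May 17 → June 1: 31 - 17 + 1 = 15 days (72 - 15 = 57 left)
June 1 → July 1: 30 - 1 + 1 = 30 days (57 - 30 = 27 left)
July 1 + 27 = July 28, 1998

July 28, 1998


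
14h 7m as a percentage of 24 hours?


0.5882 (58.82%)

Total minutes: 14×60 + 7 = 847
Day = 24×60 = 1440 minutes
Fraction = 847/1440 ≈ 0.5882
As a percentage: 847/1440 × 100 ≈ 58.82%


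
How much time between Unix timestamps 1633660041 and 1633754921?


94880 seconds (26.4 hours / 1.10 days)

Difference = 1633754921 - 1633660041 = 94880 seconds
In hours: 94880 / 3600 ≈ 26.4
In days: 94880 / 86400 ≈ 1.10


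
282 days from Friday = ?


Sunday

Start: Friday (index 4)
(4 + 282) mod 7
= 286 mod 7
= 6
Index 6 → Sunday


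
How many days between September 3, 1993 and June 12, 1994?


From September 3, 1993 to June 12, 1994
Rest of September 1993: 30 - 3 = 27
Full months: October 31, November 30, December 31, January 31, February 1994 28, March 31, April 30, May 31
Days into June 1994: 12
Total = 27 + 31 + 30 + 31 + 31 + 28 + 31 + 30 + 31 + 12 = 282 days

282 days


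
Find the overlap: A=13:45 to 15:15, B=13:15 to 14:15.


30 minutes

Meeting A: 825-915 (in minutes from midnight)
Meeting B: 795-855
Overlap start = max(825, 795) = 825
Overlap end = min(915, 855) = 855
Overlap = max(0, 855 - 825) = 30 min


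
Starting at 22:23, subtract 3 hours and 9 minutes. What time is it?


Start: 1343 minutes from midnight
Subtract: 189 minutes
Remaining: 1343 - 189 = 1154
Hours: 19, Minutes: 14

19:14


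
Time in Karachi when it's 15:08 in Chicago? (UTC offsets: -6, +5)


02:08 (next day)

Time difference = UTC+5 - UTC-6 = +11 hours
New hour = (15 + 11) mod 24
= 26 mod 24 = 2
Minutes unchanged → 02:08; 26 ≥ 24 → next day


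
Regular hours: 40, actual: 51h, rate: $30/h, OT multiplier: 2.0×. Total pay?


$1860.00

Regular: 40h × $30 = $1200.00
Overtime: 51 - 40 = 11h
OT pay: 11h × $30 × 2.0 = $660.00
Total = $1200.00 + $660.00 = $1860.00


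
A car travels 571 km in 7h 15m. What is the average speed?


Distance: 571 km
Time: 7h 15m = 435 min = 435/60 = 29/4 hours
Speed = 571 ÷ (29/4) = 571 × 4 / 29 = 2284/29 ≈ 78.8 km/h

78.8 km/h


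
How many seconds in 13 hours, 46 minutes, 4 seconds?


Hours: 13 × 3600 = 46800
Minutes: 46 × 60 = 2760
Seconds: 4
Total = 46800 + 2760 + 4 = 49564

49564 seconds


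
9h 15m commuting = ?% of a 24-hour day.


38.5%

Time: 555 minutes
Day: 1440 minutes
Percentage = (555/1440) × 100 ≈ 38.5%


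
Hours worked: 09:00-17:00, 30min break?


Total time = (17×60+0) - (9×60+0)
= 1020 - 540 = 480 min
Minus break: 480 - 30 = 450 min
= 7h 30m

7h 30m (450 minutes)


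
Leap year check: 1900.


Rules: divisible by 4 AND (not by 100 OR by 400)
1900 ÷ 4 = 475 exactly → divisible by 4
1900 ÷ 100 = 19 exactly → divisible by 100
1900 ÷ 400 = 4 remainder 300 → not divisible by 400
Divisible by 100 but not by 400 → not a leap year

No


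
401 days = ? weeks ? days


Weeks: 401 ÷ 7 = 57 remainder 2

57 weeks 2 days


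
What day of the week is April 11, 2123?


Sunday

Zeller's congruence:
q=11, m=4, k=23, j=21
h = (11 + ⌊13×5/5⌋ + 23 + ⌊23/4⌋ + ⌊21/4⌋ - 2×21) mod 7
= (11 + 13 + 23 + 5 + 5 - 42) mod 7
= 15 mod 7 = 1
h=1 → Sunday


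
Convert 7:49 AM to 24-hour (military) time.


Input: 7:49 AM
AM hour stays: 7

07:49


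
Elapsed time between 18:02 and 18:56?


0h 54m

End time in minutes: 18×60 + 56 = 1136
Start time in minutes: 18×60 + 2 = 1082
Difference = 1136 - 1082 = 54 minutes
= 0 hours 54 minutes


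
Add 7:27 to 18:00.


Start: 1080 minutes from midnight
Add: 447 minutes
Total: 1527 minutes
Hours: 1527 ÷ 60 = 25 remainder 27
25 ≥ 24 → 25 - 24 = 1 (next day)

01:27 (next day)


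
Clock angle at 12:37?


156.5°

Hour hand (12 ≡ 0 on the dial): 0×30 + 37×0.5 = 18.5°
Minute hand = 37×6 = 222°
Difference = |18.5 - 222| = 203.5°
Since > 180°: 360 - 203.5 = 156.5°


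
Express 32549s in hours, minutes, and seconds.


Hours: 32549 ÷ 3600 = 9 remainder 149
Minutes: 149 ÷ 60 = 2 remainder 29
Seconds: 29

9h 2m 29s


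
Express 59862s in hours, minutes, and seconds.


16h 37m 42s

Hours: 59862 ÷ 3600 = 16 remainder 2262
Minutes: 2262 ÷ 60 = 37 remainder 42
Seconds: 42


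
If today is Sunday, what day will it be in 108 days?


Start: Sunday (index 6)
(6 + 108) mod 7
= 114 mod 7
= 2
Index 2 → Wednesday

Wednesday


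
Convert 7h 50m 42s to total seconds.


Hours: 7 × 3600 = 25200
Minutes: 50 × 60 = 3000
Seconds: 42
Total = 25200 + 3000 + 42 = 28242

28242 seconds


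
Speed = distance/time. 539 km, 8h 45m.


61.6 km/h

Distance: 539 km
Time: 8h 45m = 525 min = 525/60 = 35/4 hours
Speed = 539 ÷ (35/4) = 539 × 4 / 35 = 2156/35 = 61.6 km/h


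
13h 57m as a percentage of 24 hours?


Total minutes: 13×60 + 57 = 837
Day = 24×60 = 1440 minutes
Fraction = 837/1440 ≈ 0.5813
As a percentage: 837/1440 × 100 ≈ 58.13%

0.5813 (58.13%)


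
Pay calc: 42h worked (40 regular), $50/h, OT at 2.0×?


$2200.00

Regular: 40h × $50 = $2000.00
Overtime: 42 - 40 = 2h
OT pay: 2h × $50 × 2.0 = $200.00
Total = $2000.00 + $200.00 = $2200.00


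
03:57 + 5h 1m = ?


08:58

Start: 237 minutes from midnight
Add: 301 minutes
Total: 538 minutes
Hours: 538 ÷ 60 = 8 remainder 58


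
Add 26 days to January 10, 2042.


February 5, 2042

Start: January 10, 2042
Add 26 days
January 10 → February 1: 31 - 10 + 1 = 22 days (26 - 22 = 4 left)
February 1 + 4 = February 5, 2042


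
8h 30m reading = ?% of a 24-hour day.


35.4%

Time: 510 minutes
Day: 1440 minutes
Percentage = (510/1440) × 100 ≈ 35.4%


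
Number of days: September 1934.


30 days

Month: September (month 9)
September has 30 days


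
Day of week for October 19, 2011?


Zeller's congruence:
q=19, m=10, k=11, j=20
h = (19 + ⌊13×11/5⌋ + 11 + ⌊11/4⌋ + ⌊20/4⌋ - 2×20) mod 7
= (19 + 28 + 11 + 2 + 5 - 40) mod 7
= 25 mod 7 = 4
h=4 → Wednesday

Wednesday


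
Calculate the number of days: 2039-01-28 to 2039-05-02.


From January 28, 2039 to May 2, 2039
Rest of January 2039: 31 - 28 = 3
Full months: February 2039 28, March 31, April 30
Days into May 2039: 2
Total = 3 + 28 + 31 + 30 + 2 = 94 days

94 days


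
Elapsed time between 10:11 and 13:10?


2h 59m

End time in minutes: 13×60 + 10 = 790
Start time in minutes: 10×60 + 11 = 611
Difference = 790 - 611 = 179 minutes
= 2 hours 59 minutes


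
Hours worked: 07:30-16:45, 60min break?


Total time = (16×60+45) - (7×60+30)
= 1005 - 450 = 555 min
Minus break: 555 - 60 = 495 min
= 8h 15m

8h 15m (495 minutes)


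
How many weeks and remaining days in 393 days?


56 weeks 1 days

Weeks: 393 ÷ 7 = 56 remainder 1


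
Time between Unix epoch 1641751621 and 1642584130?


832509 seconds (231.3 hours / 9.64 days)

Difference = 1642584130 - 1641751621 = 832509 seconds
In hours: 832509 / 3600 ≈ 231.3
In days: 832509 / 86400 ≈ 9.64


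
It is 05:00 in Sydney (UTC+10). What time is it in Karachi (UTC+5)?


00:00

Time difference = UTC+5 - UTC+10 = -5 hours
New hour = (5 -5) mod 24
= 0 mod 24 = 0
Minutes unchanged → 00:00


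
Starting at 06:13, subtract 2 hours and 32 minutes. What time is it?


03:41

Start: 373 minutes from midnight
Subtract: 152 minutes
Remaining: 373 - 152 = 221
Hours: 3, Minutes: 41


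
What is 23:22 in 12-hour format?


11:22 PM

Hour: 23
23 - 12 = 11 → PM


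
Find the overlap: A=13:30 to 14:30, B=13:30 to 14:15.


45 minutes

Meeting A: 810-870 (in minutes from midnight)
Meeting B: 810-855
Overlap start = max(810, 810) = 810
Overlap end = min(870, 855) = 855
Overlap = max(0, 855 - 810) = 45 min


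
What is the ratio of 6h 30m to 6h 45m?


26:27 (0.96)

Duration 1: 390 minutes
Duration 2: 405 minutes
Ratio = 390:405
GCD = 15
Simplified = 26:27
As a decimal: 26/27 ≈ 0.96


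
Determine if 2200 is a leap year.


Rules: divisible by 4 AND (not by 100 OR by 400)
2200 ÷ 4 = 550 exactly → divisible by 4
2200 ÷ 100 = 22 exactly → divisible by 100
2200 ÷ 400 = 5 remainder 200 → not divisible by 400
Divisible by 100 but not by 400 → not a leap year

No


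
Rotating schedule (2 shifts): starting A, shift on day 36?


Shifts: A, B
Start: A (index 0)
Day 36: (0 + 36 - 1) mod 2
= 35 mod 2
= 1
Index 1 → shift B

Shift B


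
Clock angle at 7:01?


155.5°

Hour hand = 7×30 + 1×0.5 = 210.5°
Minute hand = 1×6 = 6°
Difference = |210.5 - 6| = 204.5°
Since > 180°: 360 - 204.5 = 155.5°


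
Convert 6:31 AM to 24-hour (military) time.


Input: 6:31 AM
AM hour stays: 6

06:31


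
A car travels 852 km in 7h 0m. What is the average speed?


121.7 km/h

Distance: 852 km
Time: 7 hours
Speed = 852 / 7 ≈ 121.7 km/h


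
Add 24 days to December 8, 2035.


January 1, 2036

Start: December 8, 2035
Add 24 days
December 8 → January 1: 31 - 8 + 1 = 24 days (24 - 24 = 0 left)
Land exactly on January 1, 2036


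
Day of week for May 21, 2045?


Zeller's congruence:
q=21, m=5, k=45, j=20
h = (21 + ⌊13×6/5⌋ + 45 + ⌊45/4⌋ + ⌊20/4⌋ - 2×20) mod 7
= (21 + 15 + 45 + 11 + 5 - 40) mod 7
= 57 mod 7 = 1
h=1 → Sunday

Sunday


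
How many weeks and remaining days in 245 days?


Weeks: 245 ÷ 7 = 35 remainder 0

35 weeks 0 days


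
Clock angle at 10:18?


159.0°

Hour hand = 10×30 + 18×0.5 = 309.0°
Minute hand = 18×6 = 108°
Difference = |309.0 - 108| = 201.0°
Since > 180°: 360 - 201.0 = 159.0°


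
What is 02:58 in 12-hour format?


2:58 AM

Hour: 2
2 < 12 → AM


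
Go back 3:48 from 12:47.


Start: 767 minutes from midnight
Subtract: 228 minutes
Remaining: 767 - 228 = 539
Hours: 8, Minutes: 59

08:59


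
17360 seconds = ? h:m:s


4h 49m 20s

Hours: 17360 ÷ 3600 = 4 remainder 2960
Minutes: 2960 ÷ 60 = 49 remainder 20
Seconds: 20


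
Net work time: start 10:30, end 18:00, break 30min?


Total time = (18×60+0) - (10×60+30)
= 1080 - 630 = 450 min
Minus break: 450 - 30 = 420 min
= 7h 0m

7h 0m (420 minutes)


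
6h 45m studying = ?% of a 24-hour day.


28.1%

Time: 405 minutes
Day: 1440 minutes
Percentage = (405/1440) × 100 ≈ 28.1%


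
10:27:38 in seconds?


37658 seconds

Hours: 10 × 3600 = 36000
Minutes: 27 × 60 = 1620
Seconds: 38
Total = 36000 + 1620 + 38 = 37658


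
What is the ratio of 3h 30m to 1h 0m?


7:2 (3.50)

Duration 1: 210 minutes
Duration 2: 60 minutes
Ratio = 210:60
GCD = 30
Simplified = 7:2
As a decimal: 7/2 = 3.50


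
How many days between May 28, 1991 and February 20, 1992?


268 days

From May 28, 1991 to February 20, 1992
Rest of May 1991: 31 - 28 = 3
Full months: June 30, July 31, August 31, September 30, October 31, November 30, December 31, January 31
Days into February 1992: 20
Total = 3 + 30 + 31 + 31 + 30 + 31 + 30 + 31 + 31 + 20 = 268 days


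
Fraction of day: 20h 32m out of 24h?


Total minutes: 20×60 + 32 = 1232
Day = 24×60 = 1440 minutes
Fraction = 1232/1440 ≈ 0.8556
As a percentage: 1232/1440 × 100 ≈ 85.56%

0.8556 (85.56%)


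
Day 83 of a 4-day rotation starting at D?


Shifts: A, B, C, D
Start: D (index 3)
Day 83: (3 + 83 - 1) mod 4
= 85 mod 4
= 1
Index 1 → shift B

Shift B


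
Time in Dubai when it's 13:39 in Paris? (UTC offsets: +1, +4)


Time difference = UTC+4 - UTC+1 = +3 hours
New hour = (13 + 3) mod 24
= 16 mod 24 = 16
Minutes unchanged → 16:39

16:39


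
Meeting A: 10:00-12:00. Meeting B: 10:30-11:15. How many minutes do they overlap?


Meeting A: 600-720 (in minutes from midnight)
Meeting B: 630-675
Overlap start = max(600, 630) = 630
Overlap end = min(720, 675) = 675
Overlap = max(0, 675 - 630) = 45 min

45 minutes


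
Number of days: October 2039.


31 days

Month: October (month 10)
October has 31 days


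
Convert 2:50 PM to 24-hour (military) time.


Input: 2:50 PM
PM: 2 + 12 = 14

14:50


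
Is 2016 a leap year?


Yes

Rules: divisible by 4 AND (not by 100 OR by 400)
2016 ÷ 4 = 504 exactly → divisible by 4
2016 ÷ 100 = 20 remainder 16 → not divisible by 100
Divisible by 4 but not by 100 → leap year


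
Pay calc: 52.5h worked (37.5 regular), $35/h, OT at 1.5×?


$2100.00

Regular: 37.5h × $35 = $1312.50
Overtime: 52.5 - 37.5 = 15.0h
OT pay: 15.0h × $35 × 1.5 = $787.50
Total = $1312.50 + $787.50 = $2100.00


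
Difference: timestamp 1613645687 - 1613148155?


497532 seconds (138.2 hours / 5.76 days)

Difference = 1613645687 - 1613148155 = 497532 seconds
In hours: 497532 / 3600 ≈ 138.2
In days: 497532 / 86400 ≈ 5.76


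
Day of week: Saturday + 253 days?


Start: Saturday (index 5)
(5 + 253) mod 7
= 258 mod 7
= 6
Index 6 → Sunday

Sunday


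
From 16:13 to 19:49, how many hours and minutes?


3h 36m

End time in minutes: 19×60 + 49 = 1189
Start time in minutes: 16×60 + 13 = 973
Difference = 1189 - 973 = 216 minutes
= 3 hours 36 minutes


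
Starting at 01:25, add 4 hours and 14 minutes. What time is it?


05:39

Start: 85 minutes from midnight
Add: 254 minutes
Total: 339 minutes
Hours: 339 ÷ 60 = 5 remainder 39


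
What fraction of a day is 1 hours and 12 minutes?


0.0500 (5.00%)

Total minutes: 1×60 + 12 = 72
Day = 24×60 = 1440 minutes
Fraction = 72/1440 = 0.0500
As a percentage: 72/1440 × 100 = 5.00%


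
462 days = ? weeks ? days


66 weeks 0 days

Weeks: 462 ÷ 7 = 66 remainder 0


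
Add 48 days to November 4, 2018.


December 22, 2018

Start: November 4, 2018
Add 48 days
November 4 → December 1: 30 - 4 + 1 = 27 days (48 - 27 = 21 left)
December 1 + 21 = December 22, 2018


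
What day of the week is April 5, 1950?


Wednesday

Zeller's congruence:
q=5, m=4, k=50, j=19
h = (5 + ⌊13×5/5⌋ + 50 + ⌊50/4⌋ + ⌊19/4⌋ - 2×19) mod 7
= (5 + 13 + 50 + 12 + 4 - 38) mod 7
= 46 mod 7 = 4
h=4 → Wednesday


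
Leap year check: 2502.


No

Rules: divisible by 4 AND (not by 100 OR by 400)
2502 ÷ 4 = 625 remainder 2 → not divisible by 4
Not divisible by 4 → not a leap year


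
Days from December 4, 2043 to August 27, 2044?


267 days

From December 4, 2043 to August 27, 2044
Rest of December 2043: 31 - 4 = 27
Full months: January 31, February 2044 29, March 31, April 30, May 31, June 30, July 31
Days into August 2044: 27
Total = 27 + 31 + 29 + 31 + 30 + 31 + 30 + 31 + 27 = 267 days


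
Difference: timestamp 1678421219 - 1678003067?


Difference = 1678421219 - 1678003067 = 418152 seconds
In hours: 418152 / 3600 ≈ 116.2
In days: 418152 / 86400 ≈ 4.84

418152 seconds (116.2 hours / 4.84 days)


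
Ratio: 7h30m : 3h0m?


Duration 1: 450 minutes
Duration 2: 180 minutes
Ratio = 450:180
GCD = 90
Simplified = 5:2
As a decimal: 5/2 = 2.50

5:2 (2.50)


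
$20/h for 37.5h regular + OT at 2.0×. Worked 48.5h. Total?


Regular: 37.5h × $20 = $750.00
Overtime: 48.5 - 37.5 = 11.0h
OT pay: 11.0h × $20 × 2.0 = $440.00
Total = $750.00 + $440.00 = $1190.00

$1190.00


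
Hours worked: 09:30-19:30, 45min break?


Total time = (19×60+30) - (9×60+30)
= 1170 - 570 = 600 min
Minus break: 600 - 45 = 555 min
= 9h 15m

9h 15m (555 minutes)


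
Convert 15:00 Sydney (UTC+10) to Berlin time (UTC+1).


Time difference = UTC+1 - UTC+10 = -9 hours
New hour = (15 -9) mod 24
= 6 mod 24 = 6
Minutes unchanged → 06:00

06:00


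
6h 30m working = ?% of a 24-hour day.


27.1%

Time: 390 minutes
Day: 1440 minutes
Percentage = (390/1440) × 100 ≈ 27.1%


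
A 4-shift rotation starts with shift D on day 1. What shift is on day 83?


Shift B

Shifts: A, B, C, D
Start: D (index 3)
Day 83: (3 + 83 - 1) mod 4
= 85 mod 4
= 1
Index 1 → shift B


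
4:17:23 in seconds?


15443 seconds

Hours: 4 × 3600 = 14400
Minutes: 17 × 60 = 1020
Seconds: 23
Total = 14400 + 1020 + 23 = 15443


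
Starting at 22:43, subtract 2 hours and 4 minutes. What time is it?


Start: 1363 minutes from midnight
Subtract: 124 minutes
Remaining: 1363 - 124 = 1239
Hours: 20, Minutes: 39

20:39


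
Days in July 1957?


Month: July (month 7)
July has 31 days

31 days


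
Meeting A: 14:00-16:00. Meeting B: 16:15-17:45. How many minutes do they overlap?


Meeting A: 840-960 (in minutes from midnight)
Meeting B: 975-1065
Overlap start = max(840, 975) = 975
Overlap end = min(960, 1065) = 960
Overlap = max(0, 960 - 975) = 0 min

0 minutes


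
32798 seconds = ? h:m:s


9h 6m 38s

Hours: 32798 ÷ 3600 = 9 remainder 398
Minutes: 398 ÷ 60 = 6 remainder 38
Seconds: 38


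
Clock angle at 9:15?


172.5°

Hour hand = 9×30 + 15×0.5 = 277.5°
Minute hand = 15×6 = 90°
Difference = |277.5 - 90| = 187.5°
Since > 180°: 360 - 187.5 = 172.5°


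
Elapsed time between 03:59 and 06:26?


2h 27m

End time in minutes: 6×60 + 26 = 386
Start time in minutes: 3×60 + 59 = 239
Difference = 386 - 239 = 147 minutes
= 2 hours 27 minutes


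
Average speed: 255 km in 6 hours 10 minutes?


Distance: 255 km
Time: 6h 10m = 370 min = 370/60 = 37/6 hours
Speed = 255 ÷ (37/6) = 255 × 6 / 37 = 1530/37 ≈ 41.4 km/h

41.4 km/h


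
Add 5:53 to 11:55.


17:48

Start: 715 minutes from midnight
Add: 353 minutes
Total: 1068 minutes
Hours: 1068 ÷ 60 = 17 remainder 48


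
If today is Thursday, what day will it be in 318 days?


Sunday

Start: Thursday (index 3)
(3 + 318) mod 7
= 321 mod 7
= 6
Index 6 → Sunday


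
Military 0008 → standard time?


Hour: 0
0 → 12 AM (midnight)

12:08 AM


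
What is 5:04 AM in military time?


Input: 5:04 AM
AM hour stays: 5

05:04


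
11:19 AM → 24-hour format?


11:19

Input: 11:19 AM
AM hour stays: 11


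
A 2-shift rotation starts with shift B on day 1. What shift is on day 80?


Shift A

Shifts: A, B
Start: B (index 1)
Day 80: (1 + 80 - 1) mod 2
= 80 mod 2
= 0
Index 0 → shift A


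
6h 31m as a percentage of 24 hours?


Total minutes: 6×60 + 31 = 391
Day = 24×60 = 1440 minutes
Fraction = 391/1440 ≈ 0.2715
As a percentage: 391/1440 × 100 ≈ 27.15%

0.2715 (27.15%)


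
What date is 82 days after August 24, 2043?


Start: August 24, 2043
Add 82 days
August 24 → September 1: 31 - 24 + 1 = 8 days (82 - 8 = 74 left)
September 1 → October 1: 30 - 1 + 1 = 30 days (74 - 30 = 44 left)
October 1 → November 1: 31 - 1 + 1 = 31 days (44 - 31 = 13 left)
November 1 + 13 = November 14, 2043

November 14, 2043


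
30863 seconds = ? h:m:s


8h 34m 23s

Hours: 30863 ÷ 3600 = 8 remainder 2063
Minutes: 2063 ÷ 60 = 34 remainder 23
Seconds: 23


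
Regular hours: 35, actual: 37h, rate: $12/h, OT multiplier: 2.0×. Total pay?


$468.00

Regular: 35h × $12 = $420.00
Overtime: 37 - 35 = 2h
OT pay: 2h × $12 × 2.0 = $48.00
Total = $420.00 + $48.00 = $468.00


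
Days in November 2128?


30 days

Month: November (month 11)
November has 30 days


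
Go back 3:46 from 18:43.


Start: 1123 minutes from midnight
Subtract: 226 minutes
Remaining: 1123 - 226 = 897
Hours: 14, Minutes: 57

14:57


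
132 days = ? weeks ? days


Weeks: 132 ÷ 7 = 18 remainder 6

18 weeks 6 days


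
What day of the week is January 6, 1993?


Wednesday

Zeller's congruence:
q=6, m=13, k=92, j=19
h = (6 + ⌊13×14/5⌋ + 92 + ⌊92/4⌋ + ⌊19/4⌋ - 2×19) mod 7
= (6 + 36 + 92 + 23 + 4 - 38) mod 7
= 123 mod 7 = 4
h=4 → Wednesday


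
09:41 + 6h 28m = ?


Start: 581 minutes from midnight
Add: 388 minutes
Total: 969 minutes
Hours: 969 ÷ 60 = 16 remainder 9

16:09


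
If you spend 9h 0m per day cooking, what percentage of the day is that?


Time: 540 minutes
Day: 1440 minutes
Percentage = (540/1440) × 100 = 37.5%

37.5%


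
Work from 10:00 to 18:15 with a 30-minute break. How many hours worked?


7h 45m (465 minutes)

Total time = (18×60+15) - (10×60+0)
= 1095 - 600 = 495 min
Minus break: 495 - 30 = 465 min
= 7h 45m


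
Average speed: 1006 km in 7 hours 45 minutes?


129.8 km/h

Distance: 1006 km
Time: 7h 45m = 465 min = 465/60 = 31/4 hours
Speed = 1006 ÷ (31/4) = 1006 × 4 / 31 = 4024/31 ≈ 129.8 km/h


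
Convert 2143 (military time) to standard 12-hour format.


9:43 PM

Hour: 21
21 - 12 = 9 → PM


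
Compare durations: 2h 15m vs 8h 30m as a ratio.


9:34 (0.26)

Duration 1: 135 minutes
Duration 2: 510 minutes
Ratio = 135:510
GCD = 15
Simplified = 9:34
As a decimal: 9/34 ≈ 0.26


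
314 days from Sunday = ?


Start: Sunday (index 6)
(6 + 314) mod 7
= 320 mod 7
= 5
Index 5 → Saturday

Saturday


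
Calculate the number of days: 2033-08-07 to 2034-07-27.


From August 7, 2033 to July 27, 2034
Rest of August 2033: 31 - 7 = 24
Full months: September 30, October 31, November 30, December 31, January 31, February 2034 28, March 31, April 30, May 31, June 30
Days into July 2034: 27
Total = 24 + 30 + 31 + 30 + 31 + 31 + 28 + 31 + 30 + 31 + 30 + 27 = 354 days

354 days


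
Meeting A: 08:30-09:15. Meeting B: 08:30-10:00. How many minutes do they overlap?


Meeting A: 510-555 (in minutes from midnight)
Meeting B: 510-600
Overlap start = max(510, 510) = 510
Overlap end = min(555, 600) = 555
Overlap = max(0, 555 - 510) = 45 min

45 minutes


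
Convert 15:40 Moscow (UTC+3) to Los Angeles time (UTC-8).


Time difference = UTC-8 - UTC+3 = -11 hours
New hour = (15 -11) mod 24
= 4 mod 24 = 4
Minutes unchanged → 04:40

04:40


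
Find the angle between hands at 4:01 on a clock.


Hour hand = 4×30 + 1×0.5 = 120.5°
Minute hand = 1×6 = 6°
Difference = |120.5 - 6| = 114.5°

114.5°


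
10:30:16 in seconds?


Hours: 10 × 3600 = 36000
Minutes: 30 × 60 = 1800
Seconds: 16
Total = 36000 + 1800 + 16 = 37816

37816 seconds


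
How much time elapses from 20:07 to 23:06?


2h 59m

End time in minutes: 23×60 + 6 = 1386
Start time in minutes: 20×60 + 7 = 1207
Difference = 1386 - 1207 = 179 minutes
= 2 hours 59 minutes


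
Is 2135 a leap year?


Rules: divisible by 4 AND (not by 100 OR by 400)
2135 ÷ 4 = 533 remainder 3 → not divisible by 4
Not divisible by 4 → not a leap year

No


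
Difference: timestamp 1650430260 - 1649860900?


569360 seconds (158.2 hours / 6.59 days)

Difference = 1650430260 - 1649860900 = 569360 seconds
In hours: 569360 / 3600 ≈ 158.2
In days: 569360 / 86400 ≈ 6.59


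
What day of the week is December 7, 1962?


Zeller's congruence:
q=7, m=12, k=62, j=19
h = (7 + ⌊13×13/5⌋ + 62 + ⌊62/4⌋ + ⌊19/4⌋ - 2×19) mod 7
= (7 + 33 + 62 + 15 + 4 - 38) mod 7
= 83 mod 7 = 6
h=6 → Friday

Friday


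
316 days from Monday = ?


Tuesday

Start: Monday (index 0)
(0 + 316) mod 7
= 316 mod 7
= 1
Index 1 → Tuesday


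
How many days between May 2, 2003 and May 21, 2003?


From May 2, 2003 to May 21, 2003
Same month: 21 - 2 = 19 days

19 days


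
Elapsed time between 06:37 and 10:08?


End time in minutes: 10×60 + 8 = 608
Start time in minutes: 6×60 + 37 = 397
Difference = 608 - 397 = 211 minutes
= 3 hours 31 minutes

3h 31m


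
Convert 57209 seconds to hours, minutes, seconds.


Hours: 57209 ÷ 3600 = 15 remainder 3209
Minutes: 3209 ÷ 60 = 53 remainder 29
Seconds: 29

15h 53m 29s


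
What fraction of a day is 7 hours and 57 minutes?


Total minutes: 7×60 + 57 = 477
Day = 24×60 = 1440 minutes
Fraction = 477/1440 ≈ 0.3313
As a percentage: 477/1440 × 100 ≈ 33.13%

0.3313 (33.13%)


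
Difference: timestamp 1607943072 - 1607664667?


278405 seconds (77.3 hours / 3.22 days)

Difference = 1607943072 - 1607664667 = 278405 seconds
In hours: 278405 / 3600 ≈ 77.3
In days: 278405 / 86400 ≈ 3.22


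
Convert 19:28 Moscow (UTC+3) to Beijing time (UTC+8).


00:28 (next day)

Time difference = UTC+8 - UTC+3 = +5 hours
New hour = (19 + 5) mod 24
= 24 mod 24 = 0
Minutes unchanged → 00:28; 24 ≥ 24 → next day


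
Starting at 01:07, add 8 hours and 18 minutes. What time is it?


Start: 67 minutes from midnight
Add: 498 minutes
Total: 565 minutes
Hours: 565 ÷ 60 = 9 remainder 25

09:25


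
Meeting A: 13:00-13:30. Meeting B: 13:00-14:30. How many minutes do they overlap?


30 minutes

Meeting A: 780-810 (in minutes from midnight)
Meeting B: 780-870
Overlap start = max(780, 780) = 780
Overlap end = min(810, 870) = 810
Overlap = max(0, 810 - 780) = 30 min


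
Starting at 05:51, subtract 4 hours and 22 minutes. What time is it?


01:29

Start: 351 minutes from midnight
Subtract: 262 minutes
Remaining: 351 - 262 = 89
Hours: 1, Minutes: 29


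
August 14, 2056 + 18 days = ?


September 1, 2056

Start: August 14, 2056
Add 18 days
August 14 → September 1: 31 - 14 + 1 = 18 days (18 - 18 = 0 left)
Land exactly on September 1, 2056


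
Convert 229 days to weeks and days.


32 weeks 5 days

Weeks: 229 ÷ 7 = 32 remainder 5


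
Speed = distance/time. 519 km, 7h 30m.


Distance: 519 km
Time: 7h 30m = 450 min = 450/60 = 15/2 hours
Speed = 519 ÷ (15/2) = 519 × 2 / 15 = 1038/15 = 69.2 km/h

69.2 km/h


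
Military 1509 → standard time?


Hour: 15
15 - 12 = 3 → PM

3:09 PM


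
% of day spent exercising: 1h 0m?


4.2%

Time: 60 minutes
Day: 1440 minutes
Percentage = (60/1440) × 100 ≈ 4.2%


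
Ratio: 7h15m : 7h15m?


1:1 (1.00)

Duration 1: 435 minutes
Duration 2: 435 minutes
Ratio = 435:435
GCD = 435
Simplified = 1:1
As a decimal: 1/1 = 1.00


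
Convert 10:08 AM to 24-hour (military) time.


Input: 10:08 AM
AM hour stays: 10

10:08


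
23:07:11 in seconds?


Hours: 23 × 3600 = 82800
Minutes: 7 × 60 = 420
Seconds: 11
Total = 82800 + 420 + 11 = 83231

83231 seconds


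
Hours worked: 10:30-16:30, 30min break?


5h 30m (330 minutes)

Total time = (16×60+30) - (10×60+30)
= 990 - 630 = 360 min
Minus break: 360 - 30 = 330 min
= 5h 30m


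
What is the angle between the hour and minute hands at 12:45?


Hour hand (12 ≡ 0 on the dial): 0×30 + 45×0.5 = 22.5°
Minute hand = 45×6 = 270°
Difference = |22.5 - 270| = 247.5°
Since > 180°: 360 - 247.5 = 112.5°

112.5°


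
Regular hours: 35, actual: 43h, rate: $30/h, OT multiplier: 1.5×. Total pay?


$1410.00

Regular: 35h × $30 = $1050.00
Overtime: 43 - 35 = 8h
OT pay: 8h × $30 × 1.5 = $360.00
Total = $1050.00 + $360.00 = $1410.00


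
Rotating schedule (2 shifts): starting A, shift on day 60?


Shift B

Shifts: A, B
Start: A (index 0)
Day 60: (0 + 60 - 1) mod 2
= 59 mod 2
= 1
Index 1 → shift B


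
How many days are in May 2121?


31 days

Month: May (month 5)
May has 31 days


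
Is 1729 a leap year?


Rules: divisible by 4 AND (not by 100 OR by 400)
1729 ÷ 4 = 432 remainder 1 → not divisible by 4
Not divisible by 4 → not a leap year

No


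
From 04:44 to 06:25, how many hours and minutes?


1h 41m

End time in minutes: 6×60 + 25 = 385
Start time in minutes: 4×60 + 44 = 284
Difference = 385 - 284 = 101 minutes
= 1 hours 41 minutes


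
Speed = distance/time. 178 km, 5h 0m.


Distance: 178 km
Time: 5 hours
Speed = 178 / 5 = 35.6 km/h

35.6 km/h


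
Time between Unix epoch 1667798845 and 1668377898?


579053 seconds (160.8 hours / 6.70 days)

Difference = 1668377898 - 1667798845 = 579053 seconds
In hours: 579053 / 3600 ≈ 160.8
In days: 579053 / 86400 ≈ 6.70
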